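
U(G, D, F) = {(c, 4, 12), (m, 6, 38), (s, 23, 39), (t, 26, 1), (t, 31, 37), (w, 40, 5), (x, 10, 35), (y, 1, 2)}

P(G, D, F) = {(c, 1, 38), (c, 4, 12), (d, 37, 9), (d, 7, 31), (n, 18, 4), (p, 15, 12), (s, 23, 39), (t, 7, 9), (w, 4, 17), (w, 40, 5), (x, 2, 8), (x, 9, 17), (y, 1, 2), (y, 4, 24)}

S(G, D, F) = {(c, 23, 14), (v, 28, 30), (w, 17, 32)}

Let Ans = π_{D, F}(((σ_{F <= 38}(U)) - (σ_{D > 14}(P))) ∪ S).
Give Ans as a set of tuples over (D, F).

{(1, 2), (10, 35), (17, 32), (23, 14), (26, 1), (28, 30), (31, 37), (4, 12), (6, 38)}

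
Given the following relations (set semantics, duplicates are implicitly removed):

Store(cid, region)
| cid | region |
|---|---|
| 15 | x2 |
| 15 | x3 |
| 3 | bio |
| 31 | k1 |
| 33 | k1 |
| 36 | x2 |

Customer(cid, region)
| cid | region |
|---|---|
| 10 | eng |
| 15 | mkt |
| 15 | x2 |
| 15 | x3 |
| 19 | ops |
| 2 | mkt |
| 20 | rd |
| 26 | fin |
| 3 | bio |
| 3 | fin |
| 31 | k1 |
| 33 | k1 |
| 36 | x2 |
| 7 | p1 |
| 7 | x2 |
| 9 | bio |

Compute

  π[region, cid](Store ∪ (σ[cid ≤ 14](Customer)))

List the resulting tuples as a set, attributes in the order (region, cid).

Apply σ_{cid ≤ 14}; surviving tuples: {(10, eng), (2, mkt), (3, bio), (3, fin), (7, p1), (7, x2), (9, bio)}
Set union of the two operands is {(10, eng), (15, x2), (15, x3), (2, mkt), (3, bio), (3, fin), (31, k1), (33, k1), (36, x2), (7, p1), (7, x2), (9, bio)}.
π[region, cid]: project onto (region, cid) → {(bio, 3), (bio, 9), (eng, 10), (fin, 3), (k1, 31), (k1, 33), (mkt, 2), (p1, 7), (x2, 15), (x2, 36), (x2, 7), (x3, 15)}

{(bio, 3), (bio, 9), (eng, 10), (fin, 3), (k1, 31), (k1, 33), (mkt, 2), (p1, 7), (x2, 15), (x2, 36), (x2, 7), (x3, 15)}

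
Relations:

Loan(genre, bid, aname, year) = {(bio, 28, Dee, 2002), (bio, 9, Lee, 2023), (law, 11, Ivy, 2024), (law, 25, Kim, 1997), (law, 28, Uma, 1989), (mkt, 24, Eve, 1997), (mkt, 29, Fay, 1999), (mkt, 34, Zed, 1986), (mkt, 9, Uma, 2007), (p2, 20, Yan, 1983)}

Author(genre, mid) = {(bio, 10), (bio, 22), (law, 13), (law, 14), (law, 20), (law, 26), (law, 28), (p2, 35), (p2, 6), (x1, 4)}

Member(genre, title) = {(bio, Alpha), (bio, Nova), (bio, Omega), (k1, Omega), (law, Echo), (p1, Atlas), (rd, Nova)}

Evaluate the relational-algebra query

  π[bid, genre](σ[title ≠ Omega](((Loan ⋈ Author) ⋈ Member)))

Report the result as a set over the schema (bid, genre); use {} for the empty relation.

{(11, law), (25, law), (28, bio), (28, law), (9, bio)}

Loan ⋈ Author (natural join on genre): {(bio, 28, Dee, 2002, 10), (bio, 28, Dee, 2002, 22), (bio, 9, Lee, 2023, 10), (bio, 9, Lee, 2023, 22), (law, 11, Ivy, 2024, 13), (law, 11, Ivy, 2024, 14), (law, 11, Ivy, 2024, 20), (law, 11, Ivy, 2024, 26), (law, 11, Ivy, 2024, 28), (law, 25, Kim, 1997, 13), (law, 25, Kim, 1997, 14), (law, 25, Kim, 1997, 20), (law, 25, Kim, 1997, 26), (law, 25, Kim, 1997, 28), (law, 28, Uma, 1989, 13), (law, 28, Uma, 1989, 14), (law, 28, Uma, 1989, 20), (law, 28, Uma, 1989, 26), (law, 28, Uma, 1989, 28), (p2, 20, Yan, 1983, 35), (p2, 20, Yan, 1983, 6)}
(Loan ⋈ Author) ⋈ Member (natural join on genre): {(bio, 28, Dee, 2002, 10, Alpha), (bio, 28, Dee, 2002, 10, Nova), (bio, 28, Dee, 2002, 10, Omega), (bio, 28, Dee, 2002, 22, Alpha), (bio, 28, Dee, 2002, 22, Nova), (bio, 28, Dee, 2002, 22, Omega), (bio, 9, Lee, 2023, 10, Alpha), (bio, 9, Lee, 2023, 10, Nova), (bio, 9, Lee, 2023, 10, Omega), (bio, 9, Lee, 2023, 22, Alpha), (bio, 9, Lee, 2023, 22, Nova), (bio, 9, Lee, 2023, 22, Omega), (law, 11, Ivy, 2024, 13, Echo), (law, 11, Ivy, 2024, 14, Echo), (law, 11, Ivy, 2024, 20, Echo), (law, 11, Ivy, 2024, 26, Echo), (law, 11, Ivy, 2024, 28, Echo), (law, 25, Kim, 1997, 13, Echo), (law, 25, Kim, 1997, 14, Echo), (law, 25, Kim, 1997, 20, Echo), (law, 25, Kim, 1997, 26, Echo), (law, 25, Kim, 1997, 28, Echo), (law, 28, Uma, 1989, 13, Echo), (law, 28, Uma, 1989, 14, Echo), (law, 28, Uma, 1989, 20, Echo), (law, 28, Uma, 1989, 26, Echo), (law, 28, Uma, 1989, 28, Echo)}
Selection title ≠ Omega: {(bio, 28, Dee, 2002, 10, Alpha), (bio, 28, Dee, 2002, 10, Nova), (bio, 28, Dee, 2002, 22, Alpha), (bio, 28, Dee, 2002, 22, Nova), (bio, 9, Lee, 2023, 10, Alpha), (bio, 9, Lee, 2023, 10, Nova), (bio, 9, Lee, 2023, 22, Alpha), (bio, 9, Lee, 2023, 22, Nova), (law, 11, Ivy, 2024, 13, Echo), (law, 11, Ivy, 2024, 14, Echo), (law, 11, Ivy, 2024, 20, Echo), (law, 11, Ivy, 2024, 26, Echo), (law, 11, Ivy, 2024, 28, Echo), (law, 25, Kim, 1997, 13, Echo), (law, 25, Kim, 1997, 14, Echo), (law, 25, Kim, 1997, 20, Echo), (law, 25, Kim, 1997, 26, Echo), (law, 25, Kim, 1997, 28, Echo), (law, 28, Uma, 1989, 13, Echo), (law, 28, Uma, 1989, 14, Echo), (law, 28, Uma, 1989, 20, Echo), (law, 28, Uma, 1989, 26, Echo), (law, 28, Uma, 1989, 28, Echo)}
π[bid, genre]: project onto (bid, genre) (18 duplicate(s) eliminated) → {(11, law), (25, law), (28, bio), (28, law), (9, bio)}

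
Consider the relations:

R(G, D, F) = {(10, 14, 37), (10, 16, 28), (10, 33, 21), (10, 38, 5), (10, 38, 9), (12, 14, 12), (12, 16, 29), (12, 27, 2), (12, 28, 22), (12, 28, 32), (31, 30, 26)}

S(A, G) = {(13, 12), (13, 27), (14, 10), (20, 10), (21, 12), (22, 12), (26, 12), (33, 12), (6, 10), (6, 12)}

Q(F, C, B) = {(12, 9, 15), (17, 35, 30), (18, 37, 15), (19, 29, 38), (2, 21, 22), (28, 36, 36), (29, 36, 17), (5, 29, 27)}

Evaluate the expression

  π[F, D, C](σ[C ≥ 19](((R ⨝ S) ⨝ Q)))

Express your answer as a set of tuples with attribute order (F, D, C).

{(2, 27, 21), (28, 16, 36), (29, 16, 36), (5, 38, 29)}

Natural join on G: {(10, 14, 37, 14), (10, 14, 37, 20), (10, 14, 37, 6), (10, 16, 28, 14), (10, 16, 28, 20), (10, 16, 28, 6), (10, 33, 21, 14), (10, 33, 21, 20), (10, 33, 21, 6), (10, 38, 5, 14), (10, 38, 5, 20), (10, 38, 5, 6), (10, 38, 9, 14), (10, 38, 9, 20), (10, 38, 9, 6), (12, 14, 12, 13), (12, 14, 12, 21), (12, 14, 12, 22), (12, 14, 12, 26), (12, 14, 12, 33), (12, 14, 12, 6), (12, 16, 29, 13), (12, 16, 29, 21), (12, 16, 29, 22), (12, 16, 29, 26), (12, 16, 29, 33), (12, 16, 29, 6), (12, 27, 2, 13), (12, 27, 2, 21), (12, 27, 2, 22), (12, 27, 2, 26), (12, 27, 2, 33), (12, 27, 2, 6), (12, 28, 22, 13), (12, 28, 22, 21), (12, 28, 22, 22), (12, 28, 22, 26), (12, 28, 22, 33), (12, 28, 22, 6), (12, 28, 32, 13), (12, 28, 32, 21), (12, 28, 32, 22), (12, 28, 32, 26), (12, 28, 32, 33), (12, 28, 32, 6)}
Natural join on F: {(10, 16, 28, 14, 36, 36), (10, 16, 28, 20, 36, 36), (10, 16, 28, 6, 36, 36), (10, 38, 5, 14, 29, 27), (10, 38, 5, 20, 29, 27), (10, 38, 5, 6, 29, 27), (12, 14, 12, 13, 9, 15), (12, 14, 12, 21, 9, 15), (12, 14, 12, 22, 9, 15), (12, 14, 12, 26, 9, 15), (12, 14, 12, 33, 9, 15), (12, 14, 12, 6, 9, 15), (12, 16, 29, 13, 36, 17), (12, 16, 29, 21, 36, 17), (12, 16, 29, 22, 36, 17), (12, 16, 29, 26, 36, 17), (12, 16, 29, 33, 36, 17), (12, 16, 29, 6, 36, 17), (12, 27, 2, 13, 21, 22), (12, 27, 2, 21, 21, 22), (12, 27, 2, 22, 21, 22), (12, 27, 2, 26, 21, 22), (12, 27, 2, 33, 21, 22), (12, 27, 2, 6, 21, 22)}
σ[C ≥ 19]: keep tuples satisfying C ≥ 19 → {(10, 16, 28, 14, 36, 36), (10, 16, 28, 20, 36, 36), (10, 16, 28, 6, 36, 36), (10, 38, 5, 14, 29, 27), (10, 38, 5, 20, 29, 27), (10, 38, 5, 6, 29, 27), (12, 16, 29, 13, 36, 17), (12, 16, 29, 21, 36, 17), (12, 16, 29, 22, 36, 17), (12, 16, 29, 26, 36, 17), (12, 16, 29, 33, 36, 17), (12, 16, 29, 6, 36, 17), (12, 27, 2, 13, 21, 22), (12, 27, 2, 21, 21, 22), (12, 27, 2, 22, 21, 22), (12, 27, 2, 26, 21, 22), (12, 27, 2, 33, 21, 22), (12, 27, 2, 6, 21, 22)}
Projecting to F, D, C (14 duplicate(s) eliminated): {(2, 27, 21), (28, 16, 36), (29, 16, 36), (5, 38, 29)}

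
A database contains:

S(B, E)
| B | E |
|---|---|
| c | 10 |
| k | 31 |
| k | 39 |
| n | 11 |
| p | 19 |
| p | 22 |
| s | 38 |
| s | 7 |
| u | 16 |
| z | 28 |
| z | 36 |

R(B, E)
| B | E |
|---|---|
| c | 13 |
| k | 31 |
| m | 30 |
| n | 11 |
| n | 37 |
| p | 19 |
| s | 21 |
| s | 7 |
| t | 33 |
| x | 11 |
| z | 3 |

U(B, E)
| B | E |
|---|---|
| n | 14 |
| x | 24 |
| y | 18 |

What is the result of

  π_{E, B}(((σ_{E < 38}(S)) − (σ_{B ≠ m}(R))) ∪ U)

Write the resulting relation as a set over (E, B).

Apply σ_{E < 38}; surviving tuples: {(c, 10), (k, 31), (n, 11), (p, 19), (p, 22), (s, 7), (u, 16), (z, 28), (z, 36)}
Apply σ_{B ≠ m}; surviving tuples: {(c, 13), (k, 31), (n, 11), (n, 37), (p, 19), (s, 21), (s, 7), (t, 33), (x, 11), (z, 3)}
Difference: {(c, 10), (k, 31), (n, 11), (p, 19), (p, 22), (s, 7), (u, 16), (z, 28), (z, 36)} with {(c, 13), (k, 31), (n, 11), (n, 37), (p, 19), (s, 21), (s, 7), (t, 33), (x, 11), (z, 3)} → {(c, 10), (p, 22), (u, 16), (z, 28), (z, 36)}
Union: {(c, 10), (p, 22), (u, 16), (z, 28), (z, 36)} with {(n, 14), (x, 24), (y, 18)} → {(c, 10), (n, 14), (p, 22), (u, 16), (x, 24), (y, 18), (z, 28), (z, 36)}
Projecting to E, B: {(10, c), (14, n), (16, u), (18, y), (22, p), (24, x), (28, z), (36, z)}

{(10, c), (14, n), (16, u), (18, y), (22, p), (24, x), (28, z), (36, z)}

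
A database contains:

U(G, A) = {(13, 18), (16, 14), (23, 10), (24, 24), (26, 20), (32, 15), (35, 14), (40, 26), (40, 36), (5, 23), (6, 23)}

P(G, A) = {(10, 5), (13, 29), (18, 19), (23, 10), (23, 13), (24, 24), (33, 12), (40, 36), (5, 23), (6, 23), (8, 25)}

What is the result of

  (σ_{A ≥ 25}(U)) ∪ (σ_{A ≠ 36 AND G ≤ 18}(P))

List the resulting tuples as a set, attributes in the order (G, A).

{(10, 5), (13, 29), (18, 19), (40, 26), (40, 36), (5, 23), (6, 23), (8, 25)}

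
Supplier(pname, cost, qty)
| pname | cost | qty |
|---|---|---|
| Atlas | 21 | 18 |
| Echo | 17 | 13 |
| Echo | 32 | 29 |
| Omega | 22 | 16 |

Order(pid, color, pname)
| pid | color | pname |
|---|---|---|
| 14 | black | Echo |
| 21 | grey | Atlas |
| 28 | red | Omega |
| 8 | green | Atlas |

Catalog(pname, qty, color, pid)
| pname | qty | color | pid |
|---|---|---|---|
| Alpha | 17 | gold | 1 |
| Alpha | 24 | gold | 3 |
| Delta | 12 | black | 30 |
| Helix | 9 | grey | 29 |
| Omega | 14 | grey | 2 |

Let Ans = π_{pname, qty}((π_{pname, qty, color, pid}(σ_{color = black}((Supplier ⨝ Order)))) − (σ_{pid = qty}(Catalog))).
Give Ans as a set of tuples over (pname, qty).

Natural join on pname: {(Atlas, 21, 18, 21, grey), (Atlas, 21, 18, 8, green), (Echo, 17, 13, 14, black), (Echo, 32, 29, 14, black), (Omega, 22, 16, 28, red)}
Apply σ_{color = black}; surviving tuples: {(Echo, 17, 13, 14, black), (Echo, 32, 29, 14, black)}
π_{pname, qty, color, pid} gives {(Echo, 13, black, 14), (Echo, 29, black, 14)}.
Apply σ_{pid = qty}; surviving tuples: {}
Set difference of the two operands is {(Echo, 13, black, 14), (Echo, 29, black, 14)}.
π_{pname, qty} gives {(Echo, 13), (Echo, 29)}.

{(Echo, 13), (Echo, 29)}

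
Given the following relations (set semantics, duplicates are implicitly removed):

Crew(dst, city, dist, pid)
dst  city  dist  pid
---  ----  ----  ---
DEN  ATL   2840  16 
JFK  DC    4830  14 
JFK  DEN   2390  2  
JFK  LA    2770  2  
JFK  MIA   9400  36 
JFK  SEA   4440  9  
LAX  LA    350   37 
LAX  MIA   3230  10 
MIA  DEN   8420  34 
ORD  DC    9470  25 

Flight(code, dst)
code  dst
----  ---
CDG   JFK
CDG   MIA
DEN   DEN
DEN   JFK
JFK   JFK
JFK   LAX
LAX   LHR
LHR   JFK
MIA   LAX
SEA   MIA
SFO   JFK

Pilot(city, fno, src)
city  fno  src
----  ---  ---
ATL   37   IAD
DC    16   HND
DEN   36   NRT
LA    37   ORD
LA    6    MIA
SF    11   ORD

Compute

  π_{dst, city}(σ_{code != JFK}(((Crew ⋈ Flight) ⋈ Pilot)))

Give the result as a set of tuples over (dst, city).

Natural join on dst: {(DEN, ATL, 2840, 16, DEN), (JFK, DC, 4830, 14, CDG), (JFK, DC, 4830, 14, DEN), (JFK, DC, 4830, 14, JFK), (JFK, DC, 4830, 14, LHR), (JFK, DC, 4830, 14, SFO), (JFK, DEN, 2390, 2, CDG), (JFK, DEN, 2390, 2, DEN), (JFK, DEN, 2390, 2, JFK), (JFK, DEN, 2390, 2, LHR), (JFK, DEN, 2390, 2, SFO), (JFK, LA, 2770, 2, CDG), (JFK, LA, 2770, 2, DEN), (JFK, LA, 2770, 2, JFK), (JFK, LA, 2770, 2, LHR), (JFK, LA, 2770, 2, SFO), (JFK, MIA, 9400, 36, CDG), (JFK, MIA, 9400, 36, DEN), (JFK, MIA, 9400, 36, JFK), (JFK, MIA, 9400, 36, LHR), (JFK, MIA, 9400, 36, SFO), (JFK, SEA, 4440, 9, CDG), (JFK, SEA, 4440, 9, DEN), (JFK, SEA, 4440, 9, JFK), (JFK, SEA, 4440, 9, LHR), (JFK, SEA, 4440, 9, SFO), (LAX, LA, 350, 37, JFK), (LAX, LA, 350, 37, MIA), (LAX, MIA, 3230, 10, JFK), (LAX, MIA, 3230, 10, MIA), (MIA, DEN, 8420, 34, CDG), (MIA, DEN, 8420, 34, SEA)}
Natural join on city: {(DEN, ATL, 2840, 16, DEN, 37, IAD), (JFK, DC, 4830, 14, CDG, 16, HND), (JFK, DC, 4830, 14, DEN, 16, HND), (JFK, DC, 4830, 14, JFK, 16, HND), (JFK, DC, 4830, 14, LHR, 16, HND), (JFK, DC, 4830, 14, SFO, 16, HND), (JFK, DEN, 2390, 2, CDG, 36, NRT), (JFK, DEN, 2390, 2, DEN, 36, NRT), (JFK, DEN, 2390, 2, JFK, 36, NRT), (JFK, DEN, 2390, 2, LHR, 36, NRT), (JFK, DEN, 2390, 2, SFO, 36, NRT), (JFK, LA, 2770, 2, CDG, 37, ORD), (JFK, LA, 2770, 2, CDG, 6, MIA), (JFK, LA, 2770, 2, DEN, 37, ORD), (JFK, LA, 2770, 2, DEN, 6, MIA), (JFK, LA, 2770, 2, JFK, 37, ORD), (JFK, LA, 2770, 2, JFK, 6, MIA), (JFK, LA, 2770, 2, LHR, 37, ORD), (JFK, LA, 2770, 2, LHR, 6, MIA), (JFK, LA, 2770, 2, SFO, 37, ORD), (JFK, LA, 2770, 2, SFO, 6, MIA), (LAX, LA, 350, 37, JFK, 37, ORD), (LAX, LA, 350, 37, JFK, 6, MIA), (LAX, LA, 350, 37, MIA, 37, ORD), (LAX, LA, 350, 37, MIA, 6, MIA), (MIA, DEN, 8420, 34, CDG, 36, NRT), (MIA, DEN, 8420, 34, SEA, 36, NRT)}
Filtering on code != JFK leaves {(DEN, ATL, 2840, 16, DEN, 37, IAD), (JFK, DC, 4830, 14, CDG, 16, HND), (JFK, DC, 4830, 14, DEN, 16, HND), (JFK, DC, 4830, 14, LHR, 16, HND), (JFK, DC, 4830, 14, SFO, 16, HND), (JFK, DEN, 2390, 2, CDG, 36, NRT), (JFK, DEN, 2390, 2, DEN, 36, NRT), (JFK, DEN, 2390, 2, LHR, 36, NRT), (JFK, DEN, 2390, 2, SFO, 36, NRT), (JFK, LA, 2770, 2, CDG, 37, ORD), (JFK, LA, 2770, 2, CDG, 6, MIA), (JFK, LA, 2770, 2, DEN, 37, ORD), (JFK, LA, 2770, 2, DEN, 6, MIA), (JFK, LA, 2770, 2, LHR, 37, ORD), (JFK, LA, 2770, 2, LHR, 6, MIA), (JFK, LA, 2770, 2, SFO, 37, ORD), (JFK, LA, 2770, 2, SFO, 6, MIA), (LAX, LA, 350, 37, MIA, 37, ORD), (LAX, LA, 350, 37, MIA, 6, MIA), (MIA, DEN, 8420, 34, CDG, 36, NRT), (MIA, DEN, 8420, 34, SEA, 36, NRT)}.
π[dst, city]: project onto (dst, city) (15 duplicate(s) eliminated) → {(DEN, ATL), (JFK, DC), (JFK, DEN), (JFK, LA), (LAX, LA), (MIA, DEN)}

{(DEN, ATL), (JFK, DC), (JFK, DEN), (JFK, LA), (LAX, LA), (MIA, DEN)}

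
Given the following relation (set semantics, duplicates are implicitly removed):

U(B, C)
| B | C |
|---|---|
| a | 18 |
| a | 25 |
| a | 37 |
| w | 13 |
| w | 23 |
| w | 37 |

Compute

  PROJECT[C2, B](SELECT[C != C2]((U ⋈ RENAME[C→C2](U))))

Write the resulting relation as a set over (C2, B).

{(13, w), (18, a), (23, w), (25, a), (37, a), (37, w)}

ρ[C→C2]: schema becomes (B, C2); tuples unchanged.
Natural join on B: {(a, 18, 18), (a, 18, 25), (a, 18, 37), (a, 25, 18), (a, 25, 25), (a, 25, 37), (a, 37, 18), (a, 37, 25), (a, 37, 37), (w, 13, 13), (w, 13, 23), (w, 13, 37), (w, 23, 13), (w, 23, 23), (w, 23, 37), (w, 37, 13), (w, 37, 23), (w, 37, 37)}
Apply σ_{C != C2}; surviving tuples: {(a, 18, 25), (a, 18, 37), (a, 25, 18), (a, 25, 37), (a, 37, 18), (a, 37, 25), (w, 13, 23), (w, 13, 37), (w, 23, 13), (w, 23, 37), (w, 37, 13), (w, 37, 23)}
Keep only column(s) C2, B (6 duplicate(s) eliminated): {(13, w), (18, a), (23, w), (25, a), (37, a), (37, w)}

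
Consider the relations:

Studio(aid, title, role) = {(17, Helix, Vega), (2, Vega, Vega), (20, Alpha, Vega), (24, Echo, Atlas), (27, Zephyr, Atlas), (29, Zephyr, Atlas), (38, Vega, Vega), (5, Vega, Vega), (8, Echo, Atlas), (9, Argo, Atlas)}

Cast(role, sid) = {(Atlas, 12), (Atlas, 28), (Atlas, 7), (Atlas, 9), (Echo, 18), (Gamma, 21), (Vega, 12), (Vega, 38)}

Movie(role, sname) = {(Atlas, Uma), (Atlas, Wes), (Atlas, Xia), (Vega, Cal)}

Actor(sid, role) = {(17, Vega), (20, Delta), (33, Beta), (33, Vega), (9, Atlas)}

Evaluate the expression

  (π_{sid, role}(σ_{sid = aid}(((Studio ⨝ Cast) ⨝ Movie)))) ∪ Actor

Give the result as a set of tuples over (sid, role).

{(17, Vega), (20, Delta), (33, Beta), (33, Vega), (38, Vega), (9, Atlas)}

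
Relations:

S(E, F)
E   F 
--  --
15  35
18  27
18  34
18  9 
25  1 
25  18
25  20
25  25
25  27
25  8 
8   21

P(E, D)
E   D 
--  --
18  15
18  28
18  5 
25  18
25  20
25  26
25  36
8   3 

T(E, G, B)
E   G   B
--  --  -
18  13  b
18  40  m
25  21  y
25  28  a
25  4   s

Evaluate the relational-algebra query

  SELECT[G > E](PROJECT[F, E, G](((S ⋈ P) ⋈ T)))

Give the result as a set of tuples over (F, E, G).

Natural join on E: {(18, 27, 15), (18, 27, 28), (18, 27, 5), (18, 34, 15), (18, 34, 28), (18, 34, 5), (18, 9, 15), (18, 9, 28), (18, 9, 5), (25, 1, 18), (25, 1, 20), (25, 1, 26), (25, 1, 36), (25, 18, 18), (25, 18, 20), (25, 18, 26), (25, 18, 36), (25, 20, 18), (25, 20, 20), (25, 20, 26), (25, 20, 36), (25, 25, 18), (25, 25, 20), (25, 25, 26), (25, 25, 36), (25, 27, 18), (25, 27, 20), (25, 27, 26), (25, 27, 36), (25, 8, 18), (25, 8, 20), (25, 8, 26), (25, 8, 36), (8, 21, 3)}
Natural join on E: {(18, 27, 15, 13, b), (18, 27, 15, 40, m), (18, 27, 28, 13, b), (18, 27, 28, 40, m), (18, 27, 5, 13, b), (18, 27, 5, 40, m), (18, 34, 15, 13, b), (18, 34, 15, 40, m), (18, 34, 28, 13, b), (18, 34, 28, 40, m), (18, 34, 5, 13, b), (18, 34, 5, 40, m), (18, 9, 15, 13, b), (18, 9, 15, 40, m), (18, 9, 28, 13, b), (18, 9, 28, 40, m), (18, 9, 5, 13, b), (18, 9, 5, 40, m), (25, 1, 18, 21, y), (25, 1, 18, 28, a), (25, 1, 18, 4, s), (25, 1, 20, 21, y), (25, 1, 20, 28, a), (25, 1, 20, 4, s), (25, 1, 26, 21, y), (25, 1, 26, 28, a), (25, 1, 26, 4, s), (25, 1, 36, 21, y), (25, 1, 36, 28, a), (25, 1, 36, 4, s), (25, 18, 18, 21, y), (25, 18, 18, 28, a), (25, 18, 18, 4, s), (25, 18, 20, 21, y), (25, 18, 20, 28, a), (25, 18, 20, 4, s), (25, 18, 26, 21, y), (25, 18, 26, 28, a), (25, 18, 26, 4, s), (25, 18, 36, 21, y), (25, 18, 36, 28, a), (25, 18, 36, 4, s), (25, 20, 18, 21, y), (25, 20, 18, 28, a), (25, 20, 18, 4, s), (25, 20, 20, 21, y), (25, 20, 20, 28, a), (25, 20, 20, 4, s), (25, 20, 26, 21, y), (25, 20, 26, 28, a), (25, 20, 26, 4, s), (25, 20, 36, 21, y), (25, 20, 36, 28, a), (25, 20, 36, 4, s), (25, 25, 18, 21, y), (25, 25, 18, 28, a), (25, 25, 18, 4, s), (25, 25, 20, 21, y), (25, 25, 20, 28, a), (25, 25, 20, 4, s), (25, 25, 26, 21, y), (25, 25, 26, 28, a), (25, 25, 26, 4, s), (25, 25, 36, 21, y), (25, 25, 36, 28, a), (25, 25, 36, 4, s), (25, 27, 18, 21, y), (25, 27, 18, 28, a), (25, 27, 18, 4, s), (25, 27, 20, 21, y), (25, 27, 20, 28, a), (25, 27, 20, 4, s), (25, 27, 26, 21, y), (25, 27, 26, 28, a), (25, 27, 26, 4, s), (25, 27, 36, 21, y), (25, 27, 36, 28, a), (25, 27, 36, 4, s), (25, 8, 18, 21, y), (25, 8, 18, 28, a), (25, 8, 18, 4, s), (25, 8, 20, 21, y), (25, 8, 20, 28, a), (25, 8, 20, 4, s), (25, 8, 26, 21, y), (25, 8, 26, 28, a), (25, 8, 26, 4, s), (25, 8, 36, 21, y), (25, 8, 36, 28, a), (25, 8, 36, 4, s)}
Keep only column(s) F, E, G (66 duplicate(s) eliminated): {(1, 25, 21), (1, 25, 28), (1, 25, 4), (18, 25, 21), (18, 25, 28), (18, 25, 4), (20, 25, 21), (20, 25, 28), (20, 25, 4), (25, 25, 21), (25, 25, 28), (25, 25, 4), (27, 18, 13), (27, 18, 40), (27, 25, 21), (27, 25, 28), (27, 25, 4), (34, 18, 13), (34, 18, 40), (8, 25, 21), (8, 25, 28), (8, 25, 4), (9, 18, 13), (9, 18, 40)}
σ[G > E]: keep tuples satisfying G > E → {(1, 25, 28), (18, 25, 28), (20, 25, 28), (25, 25, 28), (27, 18, 40), (27, 25, 28), (34, 18, 40), (8, 25, 28), (9, 18, 40)}

{(1, 25, 28), (18, 25, 28), (20, 25, 28), (25, 25, 28), (27, 18, 40), (27, 25, 28), (34, 18, 40), (8, 25, 28), (9, 18, 40)}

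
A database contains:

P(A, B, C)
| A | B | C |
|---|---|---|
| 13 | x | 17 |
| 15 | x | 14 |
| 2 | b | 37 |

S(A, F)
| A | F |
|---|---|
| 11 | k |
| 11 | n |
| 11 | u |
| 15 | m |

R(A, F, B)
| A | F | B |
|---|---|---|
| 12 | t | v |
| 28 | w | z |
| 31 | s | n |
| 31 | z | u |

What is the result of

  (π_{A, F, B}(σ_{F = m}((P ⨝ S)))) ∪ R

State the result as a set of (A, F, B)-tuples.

{(12, t, v), (15, m, x), (28, w, z), (31, s, n), (31, z, u)}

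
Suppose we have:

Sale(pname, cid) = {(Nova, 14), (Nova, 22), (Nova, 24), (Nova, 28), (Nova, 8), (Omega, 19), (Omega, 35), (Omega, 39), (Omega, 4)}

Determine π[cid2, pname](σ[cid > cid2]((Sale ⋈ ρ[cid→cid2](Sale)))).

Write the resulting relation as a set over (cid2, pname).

ρ[cid→cid2]: schema becomes (pname, cid2); tuples unchanged.
Sale ⋈ ρ[cid→cid2](Sale) (natural join on pname): {(Nova, 14, 14), (Nova, 14, 22), (Nova, 14, 24), (Nova, 14, 28), (Nova, 14, 8), (Nova, 22, 14), (Nova, 22, 22), (Nova, 22, 24), (Nova, 22, 28), (Nova, 22, 8), (Nova, 24, 14), (Nova, 24, 22), (Nova, 24, 24), (Nova, 24, 28), (Nova, 24, 8), (Nova, 28, 14), (Nova, 28, 22), (Nova, 28, 24), (Nova, 28, 28), (Nova, 28, 8), (Nova, 8, 14), (Nova, 8, 22), (Nova, 8, 24), (Nova, 8, 28), (Nova, 8, 8), (Omega, 19, 19), (Omega, 19, 35), (Omega, 19, 39), (Omega, 19, 4), (Omega, 35, 19), (Omega, 35, 35), (Omega, 35, 39), (Omega, 35, 4), (Omega, 39, 19), (Omega, 39, 35), (Omega, 39, 39), (Omega, 39, 4), (Omega, 4, 19), (Omega, 4, 35), (Omega, 4, 39), (Omega, 4, 4)}
Filtering on cid > cid2 leaves {(Nova, 14, 8), (Nova, 22, 14), (Nova, 22, 8), (Nova, 24, 14), (Nova, 24, 22), (Nova, 24, 8), (Nova, 28, 14), (Nova, 28, 22), (Nova, 28, 24), (Nova, 28, 8), (Omega, 19, 4), (Omega, 35, 19), (Omega, 35, 4), (Omega, 39, 19), (Omega, 39, 35), (Omega, 39, 4)}.
Keep only column(s) cid2, pname (9 duplicate(s) eliminated): {(14, Nova), (19, Omega), (22, Nova), (24, Nova), (35, Omega), (4, Omega), (8, Nova)}

{(14, Nova), (19, Omega), (22, Nova), (24, Nova), (35, Omega), (4, Omega), (8, Nova)}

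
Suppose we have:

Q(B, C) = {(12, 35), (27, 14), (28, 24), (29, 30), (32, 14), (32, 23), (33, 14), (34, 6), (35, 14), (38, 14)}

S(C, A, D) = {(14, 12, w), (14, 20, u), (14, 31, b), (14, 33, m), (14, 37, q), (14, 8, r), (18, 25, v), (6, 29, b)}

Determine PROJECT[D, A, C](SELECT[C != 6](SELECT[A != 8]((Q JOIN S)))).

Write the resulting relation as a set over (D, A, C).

{(b, 31, 14), (m, 33, 14), (q, 37, 14), (u, 20, 14), (w, 12, 14)}

Q ⋈ S (natural join on C): {(27, 14, 12, w), (27, 14, 20, u), (27, 14, 31, b), (27, 14, 33, m), (27, 14, 37, q), (27, 14, 8, r), (32, 14, 12, w), (32, 14, 20, u), (32, 14, 31, b), (32, 14, 33, m), (32, 14, 37, q), (32, 14, 8, r), (33, 14, 12, w), (33, 14, 20, u), (33, 14, 31, b), (33, 14, 33, m), (33, 14, 37, q), (33, 14, 8, r), (34, 6, 29, b), (35, 14, 12, w), (35, 14, 20, u), (35, 14, 31, b), (35, 14, 33, m), (35, 14, 37, q), (35, 14, 8, r), (38, 14, 12, w), (38, 14, 20, u), (38, 14, 31, b), (38, 14, 33, m), (38, 14, 37, q), (38, 14, 8, r)}
Apply σ_{A != 8}; surviving tuples: {(27, 14, 12, w), (27, 14, 20, u), (27, 14, 31, b), (27, 14, 33, m), (27, 14, 37, q), (32, 14, 12, w), (32, 14, 20, u), (32, 14, 31, b), (32, 14, 33, m), (32, 14, 37, q), (33, 14, 12, w), (33, 14, 20, u), (33, 14, 31, b), (33, 14, 33, m), (33, 14, 37, q), (34, 6, 29, b), (35, 14, 12, w), (35, 14, 20, u), (35, 14, 31, b), (35, 14, 33, m), (35, 14, 37, q), (38, 14, 12, w), (38, 14, 20, u), (38, 14, 31, b), (38, 14, 33, m), (38, 14, 37, q)}
Apply σ_{C != 6}; surviving tuples: {(27, 14, 12, w), (27, 14, 20, u), (27, 14, 31, b), (27, 14, 33, m), (27, 14, 37, q), (32, 14, 12, w), (32, 14, 20, u), (32, 14, 31, b), (32, 14, 33, m), (32, 14, 37, q), (33, 14, 12, w), (33, 14, 20, u), (33, 14, 31, b), (33, 14, 33, m), (33, 14, 37, q), (35, 14, 12, w), (35, 14, 20, u), (35, 14, 31, b), (35, 14, 33, m), (35, 14, 37, q), (38, 14, 12, w), (38, 14, 20, u), (38, 14, 31, b), (38, 14, 33, m), (38, 14, 37, q)}
π_{D, A, C} gives {(b, 31, 14), (m, 33, 14), (q, 37, 14), (u, 20, 14), (w, 12, 14)} (20 duplicate(s) eliminated).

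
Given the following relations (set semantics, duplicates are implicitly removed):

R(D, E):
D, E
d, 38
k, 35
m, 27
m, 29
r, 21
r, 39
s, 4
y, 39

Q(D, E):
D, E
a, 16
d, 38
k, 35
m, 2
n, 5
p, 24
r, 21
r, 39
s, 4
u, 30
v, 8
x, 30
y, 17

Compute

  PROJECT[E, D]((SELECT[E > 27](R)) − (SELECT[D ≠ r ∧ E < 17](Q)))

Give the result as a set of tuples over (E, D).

Selection E > 27: {(d, 38), (k, 35), (m, 29), (r, 39), (y, 39)}
Selection D ≠ r ∧ E < 17: {(a, 16), (m, 2), (n, 5), (s, 4), (v, 8)}
Taking the difference: {(d, 38), (k, 35), (m, 29), (r, 39), (y, 39)}
π_{E, D} gives {(29, m), (35, k), (38, d), (39, r), (39, y)}.

{(29, m), (35, k), (38, d), (39, r), (39, y)}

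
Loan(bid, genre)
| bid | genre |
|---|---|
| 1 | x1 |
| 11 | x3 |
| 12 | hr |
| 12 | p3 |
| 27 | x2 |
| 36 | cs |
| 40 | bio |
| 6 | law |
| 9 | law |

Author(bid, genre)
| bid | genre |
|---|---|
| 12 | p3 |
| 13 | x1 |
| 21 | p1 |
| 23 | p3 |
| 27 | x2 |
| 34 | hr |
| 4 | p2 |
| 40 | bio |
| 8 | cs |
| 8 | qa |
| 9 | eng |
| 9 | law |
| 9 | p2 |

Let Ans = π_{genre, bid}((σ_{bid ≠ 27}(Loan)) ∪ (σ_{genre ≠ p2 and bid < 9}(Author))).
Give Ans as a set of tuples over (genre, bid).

{(bio, 40), (cs, 36), (cs, 8), (hr, 12), (law, 6), (law, 9), (p3, 12), (qa, 8), (x1, 1), (x3, 11)}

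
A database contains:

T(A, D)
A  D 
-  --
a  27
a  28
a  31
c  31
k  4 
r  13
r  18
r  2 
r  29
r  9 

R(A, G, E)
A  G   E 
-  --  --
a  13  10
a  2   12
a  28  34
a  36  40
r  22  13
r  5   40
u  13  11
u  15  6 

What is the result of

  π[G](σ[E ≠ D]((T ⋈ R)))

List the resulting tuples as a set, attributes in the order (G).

{13, 2, 22, 28, 36, 5}

T ⋈ R (natural join on A): {(a, 27, 13, 10), (a, 27, 2, 12), (a, 27, 28, 34), (a, 27, 36, 40), (a, 28, 13, 10), (a, 28, 2, 12), (a, 28, 28, 34), (a, 28, 36, 40), (a, 31, 13, 10), (a, 31, 2, 12), (a, 31, 28, 34), (a, 31, 36, 40), (r, 13, 22, 13), (r, 13, 5, 40), (r, 18, 22, 13), (r, 18, 5, 40), (r, 2, 22, 13), (r, 2, 5, 40), (r, 29, 22, 13), (r, 29, 5, 40), (r, 9, 22, 13), (r, 9, 5, 40)}
σ[E ≠ D]: keep tuples satisfying E ≠ D → {(a, 27, 13, 10), (a, 27, 2, 12), (a, 27, 28, 34), (a, 27, 36, 40), (a, 28, 13, 10), (a, 28, 2, 12), (a, 28, 28, 34), (a, 28, 36, 40), (a, 31, 13, 10), (a, 31, 2, 12), (a, 31, 28, 34), (a, 31, 36, 40), (r, 13, 5, 40), (r, 18, 22, 13), (r, 18, 5, 40), (r, 2, 22, 13), (r, 2, 5, 40), (r, 29, 22, 13), (r, 29, 5, 40), (r, 9, 22, 13), (r, 9, 5, 40)}
π[G]: project onto (G) (15 duplicate(s) eliminated) → {13, 2, 22, 28, 36, 5}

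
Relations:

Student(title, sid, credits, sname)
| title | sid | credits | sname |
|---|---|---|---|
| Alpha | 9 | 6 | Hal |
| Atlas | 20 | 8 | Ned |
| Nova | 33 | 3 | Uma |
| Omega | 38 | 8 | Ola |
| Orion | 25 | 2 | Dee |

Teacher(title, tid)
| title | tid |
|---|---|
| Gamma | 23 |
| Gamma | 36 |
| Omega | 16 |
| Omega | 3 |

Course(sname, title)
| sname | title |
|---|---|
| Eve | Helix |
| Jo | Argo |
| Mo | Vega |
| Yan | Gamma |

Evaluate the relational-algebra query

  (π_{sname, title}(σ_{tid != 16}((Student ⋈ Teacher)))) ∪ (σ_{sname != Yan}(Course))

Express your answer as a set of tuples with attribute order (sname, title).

{(Eve, Helix), (Jo, Argo), (Mo, Vega), (Ola, Omega)}

Natural join on title: {(Omega, 38, 8, Ola, 16), (Omega, 38, 8, Ola, 3)}
Apply σ_{tid != 16}; surviving tuples: {(Omega, 38, 8, Ola, 3)}
Projecting to sname, title: {(Ola, Omega)}
Apply σ_{sname != Yan}; surviving tuples: {(Eve, Helix), (Jo, Argo), (Mo, Vega)}
Set union of the two operands is {(Eve, Helix), (Jo, Argo), (Mo, Vega), (Ola, Omega)}.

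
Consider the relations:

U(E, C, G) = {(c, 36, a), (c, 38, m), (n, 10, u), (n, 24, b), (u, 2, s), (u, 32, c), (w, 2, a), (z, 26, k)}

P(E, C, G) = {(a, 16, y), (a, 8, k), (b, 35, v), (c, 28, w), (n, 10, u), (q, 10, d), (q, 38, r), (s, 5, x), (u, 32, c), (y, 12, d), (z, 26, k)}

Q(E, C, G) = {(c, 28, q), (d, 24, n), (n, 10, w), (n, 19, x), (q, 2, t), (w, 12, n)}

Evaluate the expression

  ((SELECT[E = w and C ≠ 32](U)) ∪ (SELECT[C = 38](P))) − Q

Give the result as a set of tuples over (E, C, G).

{(q, 38, r), (w, 2, a)}

Apply σ_{E = w and C ≠ 32}; surviving tuples: {(w, 2, a)}
Apply σ_{C = 38}; surviving tuples: {(q, 38, r)}
Taking the union: {(q, 38, r), (w, 2, a)}
Taking the difference: {(q, 38, r), (w, 2, a)}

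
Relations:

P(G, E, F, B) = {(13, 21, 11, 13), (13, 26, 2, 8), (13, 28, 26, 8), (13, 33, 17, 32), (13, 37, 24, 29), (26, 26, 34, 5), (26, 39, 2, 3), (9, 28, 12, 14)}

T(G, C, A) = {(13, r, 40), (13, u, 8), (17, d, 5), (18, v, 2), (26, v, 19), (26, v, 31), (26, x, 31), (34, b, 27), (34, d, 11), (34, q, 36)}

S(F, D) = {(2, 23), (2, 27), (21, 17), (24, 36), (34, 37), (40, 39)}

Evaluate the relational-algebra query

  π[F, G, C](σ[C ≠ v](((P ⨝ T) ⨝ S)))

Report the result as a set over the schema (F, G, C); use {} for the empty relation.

Natural join on G: {(13, 21, 11, 13, r, 40), (13, 21, 11, 13, u, 8), (13, 26, 2, 8, r, 40), (13, 26, 2, 8, u, 8), (13, 28, 26, 8, r, 40), (13, 28, 26, 8, u, 8), (13, 33, 17, 32, r, 40), (13, 33, 17, 32, u, 8), (13, 37, 24, 29, r, 40), (13, 37, 24, 29, u, 8), (26, 26, 34, 5, v, 19), (26, 26, 34, 5, v, 31), (26, 26, 34, 5, x, 31), (26, 39, 2, 3, v, 19), (26, 39, 2, 3, v, 31), (26, 39, 2, 3, x, 31)}
Natural join on F: {(13, 26, 2, 8, r, 40, 23), (13, 26, 2, 8, r, 40, 27), (13, 26, 2, 8, u, 8, 23), (13, 26, 2, 8, u, 8, 27), (13, 37, 24, 29, r, 40, 36), (13, 37, 24, 29, u, 8, 36), (26, 26, 34, 5, v, 19, 37), (26, 26, 34, 5, v, 31, 37), (26, 26, 34, 5, x, 31, 37), (26, 39, 2, 3, v, 19, 23), (26, 39, 2, 3, v, 19, 27), (26, 39, 2, 3, v, 31, 23), (26, 39, 2, 3, v, 31, 27), (26, 39, 2, 3, x, 31, 23), (26, 39, 2, 3, x, 31, 27)}
Filtering on C ≠ v leaves {(13, 26, 2, 8, r, 40, 23), (13, 26, 2, 8, r, 40, 27), (13, 26, 2, 8, u, 8, 23), (13, 26, 2, 8, u, 8, 27), (13, 37, 24, 29, r, 40, 36), (13, 37, 24, 29, u, 8, 36), (26, 26, 34, 5, x, 31, 37), (26, 39, 2, 3, x, 31, 23), (26, 39, 2, 3, x, 31, 27)}.
Keep only column(s) F, G, C (3 duplicate(s) eliminated): {(2, 13, r), (2, 13, u), (2, 26, x), (24, 13, r), (24, 13, u), (34, 26, x)}

{(2, 13, r), (2, 13, u), (2, 26, x), (24, 13, r), (24, 13, u), (34, 26, x)}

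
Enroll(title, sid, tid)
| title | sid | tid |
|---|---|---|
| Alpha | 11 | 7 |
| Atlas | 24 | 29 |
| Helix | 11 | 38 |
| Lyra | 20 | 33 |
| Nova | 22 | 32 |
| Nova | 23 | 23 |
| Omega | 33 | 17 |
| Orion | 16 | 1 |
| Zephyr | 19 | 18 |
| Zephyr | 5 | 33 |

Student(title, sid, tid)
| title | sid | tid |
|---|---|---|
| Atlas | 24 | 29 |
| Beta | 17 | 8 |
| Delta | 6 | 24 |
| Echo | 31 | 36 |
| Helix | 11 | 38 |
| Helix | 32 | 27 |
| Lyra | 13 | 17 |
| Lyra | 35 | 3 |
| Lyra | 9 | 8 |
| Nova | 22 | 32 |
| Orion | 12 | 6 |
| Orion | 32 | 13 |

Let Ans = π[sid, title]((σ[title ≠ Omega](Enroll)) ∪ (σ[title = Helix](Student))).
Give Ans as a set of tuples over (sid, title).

{(11, Alpha), (11, Helix), (16, Orion), (19, Zephyr), (20, Lyra), (22, Nova), (23, Nova), (24, Atlas), (32, Helix), (5, Zephyr)}

Filtering on title ≠ Omega leaves {(Alpha, 11, 7), (Atlas, 24, 29), (Helix, 11, 38), (Lyra, 20, 33), (Nova, 22, 32), (Nova, 23, 23), (Orion, 16, 1), (Zephyr, 19, 18), (Zephyr, 5, 33)}.
Filtering on title = Helix leaves {(Helix, 11, 38), (Helix, 32, 27)}.
Set union of the two operands is {(Alpha, 11, 7), (Atlas, 24, 29), (Helix, 11, 38), (Helix, 32, 27), (Lyra, 20, 33), (Nova, 22, 32), (Nova, 23, 23), (Orion, 16, 1), (Zephyr, 19, 18), (Zephyr, 5, 33)}.
π_{sid, title} gives {(11, Alpha), (11, Helix), (16, Orion), (19, Zephyr), (20, Lyra), (22, Nova), (23, Nova), (24, Atlas), (32, Helix), (5, Zephyr)}.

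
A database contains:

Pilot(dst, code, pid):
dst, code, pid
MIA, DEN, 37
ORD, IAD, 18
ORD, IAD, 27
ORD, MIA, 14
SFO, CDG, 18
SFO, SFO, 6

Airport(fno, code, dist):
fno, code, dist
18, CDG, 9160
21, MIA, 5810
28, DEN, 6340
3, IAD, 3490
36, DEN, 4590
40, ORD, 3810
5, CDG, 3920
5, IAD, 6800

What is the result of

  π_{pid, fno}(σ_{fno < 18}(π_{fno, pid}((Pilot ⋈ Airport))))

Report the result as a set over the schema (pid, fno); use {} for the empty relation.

{(18, 3), (18, 5), (27, 3), (27, 5)}

Joining Pilot and Airport on code yields {(MIA, DEN, 37, 28, 6340), (MIA, DEN, 37, 36, 4590), (ORD, IAD, 18, 3, 3490), (ORD, IAD, 18, 5, 6800), (ORD, IAD, 27, 3, 3490), (ORD, IAD, 27, 5, 6800), (ORD, MIA, 14, 21, 5810), (SFO, CDG, 18, 18, 9160), (SFO, CDG, 18, 5, 3920)}.
π_{fno, pid} gives {(18, 18), (21, 14), (28, 37), (3, 18), (3, 27), (36, 37), (5, 18), (5, 27)} (1 duplicate(s) eliminated).
Filtering on fno < 18 leaves {(3, 18), (3, 27), (5, 18), (5, 27)}.
π_{pid, fno} gives {(18, 3), (18, 5), (27, 3), (27, 5)}.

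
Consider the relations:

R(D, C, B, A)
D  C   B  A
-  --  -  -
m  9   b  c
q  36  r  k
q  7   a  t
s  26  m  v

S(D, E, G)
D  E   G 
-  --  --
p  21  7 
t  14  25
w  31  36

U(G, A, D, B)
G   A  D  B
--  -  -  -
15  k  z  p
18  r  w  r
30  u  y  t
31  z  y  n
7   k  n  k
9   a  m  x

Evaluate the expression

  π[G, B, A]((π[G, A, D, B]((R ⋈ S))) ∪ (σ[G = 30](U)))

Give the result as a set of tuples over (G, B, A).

R ⋈ S (natural join on D): {}
π[G, A, D, B]: project onto (G, A, D, B) → {}
σ[G = 30]: keep tuples satisfying G = 30 → {(30, u, y, t)}
Set union of the two operands is {(30, u, y, t)}.
π[G, B, A]: project onto (G, B, A) → {(30, t, u)}

{(30, t, u)}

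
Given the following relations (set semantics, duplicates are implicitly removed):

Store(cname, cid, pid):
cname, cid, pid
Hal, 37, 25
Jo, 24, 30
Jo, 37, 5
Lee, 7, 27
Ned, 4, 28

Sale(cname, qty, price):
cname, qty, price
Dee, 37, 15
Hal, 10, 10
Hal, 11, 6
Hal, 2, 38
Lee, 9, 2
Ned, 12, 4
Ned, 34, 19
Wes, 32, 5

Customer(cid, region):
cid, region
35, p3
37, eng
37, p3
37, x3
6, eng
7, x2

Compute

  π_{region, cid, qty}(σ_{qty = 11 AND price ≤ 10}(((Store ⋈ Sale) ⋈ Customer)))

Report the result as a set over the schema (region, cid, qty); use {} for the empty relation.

Store ⋈ Sale (natural join on cname): {(Hal, 37, 25, 10, 10), (Hal, 37, 25, 11, 6), (Hal, 37, 25, 2, 38), (Lee, 7, 27, 9, 2), (Ned, 4, 28, 12, 4), (Ned, 4, 28, 34, 19)}
(Store ⋈ Sale) ⋈ Customer (natural join on cid): {(Hal, 37, 25, 10, 10, eng), (Hal, 37, 25, 10, 10, p3), (Hal, 37, 25, 10, 10, x3), (Hal, 37, 25, 11, 6, eng), (Hal, 37, 25, 11, 6, p3), (Hal, 37, 25, 11, 6, x3), (Hal, 37, 25, 2, 38, eng), (Hal, 37, 25, 2, 38, p3), (Hal, 37, 25, 2, 38, x3), (Lee, 7, 27, 9, 2, x2)}
Selection qty = 11 AND price ≤ 10: {(Hal, 37, 25, 11, 6, eng), (Hal, 37, 25, 11, 6, p3), (Hal, 37, 25, 11, 6, x3)}
Keep only column(s) region, cid, qty: {(eng, 37, 11), (p3, 37, 11), (x3, 37, 11)}

{(eng, 37, 11), (p3, 37, 11), (x3, 37, 11)}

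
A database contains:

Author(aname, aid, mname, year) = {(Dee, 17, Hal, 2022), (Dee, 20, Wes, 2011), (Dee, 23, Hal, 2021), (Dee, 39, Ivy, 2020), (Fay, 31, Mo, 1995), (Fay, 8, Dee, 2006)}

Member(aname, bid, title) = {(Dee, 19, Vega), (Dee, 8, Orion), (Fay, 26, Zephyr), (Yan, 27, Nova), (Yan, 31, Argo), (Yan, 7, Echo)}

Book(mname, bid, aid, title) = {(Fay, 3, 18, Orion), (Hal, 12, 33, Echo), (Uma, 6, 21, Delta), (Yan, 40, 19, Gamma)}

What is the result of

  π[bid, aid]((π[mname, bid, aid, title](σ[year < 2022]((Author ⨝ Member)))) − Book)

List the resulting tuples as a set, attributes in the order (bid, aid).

Author ⋈ Member (natural join on aname): {(Dee, 17, Hal, 2022, 19, Vega), (Dee, 17, Hal, 2022, 8, Orion), (Dee, 20, Wes, 2011, 19, Vega), (Dee, 20, Wes, 2011, 8, Orion), (Dee, 23, Hal, 2021, 19, Vega), (Dee, 23, Hal, 2021, 8, Orion), (Dee, 39, Ivy, 2020, 19, Vega), (Dee, 39, Ivy, 2020, 8, Orion), (Fay, 31, Mo, 1995, 26, Zephyr), (Fay, 8, Dee, 2006, 26, Zephyr)}
Filtering on year < 2022 leaves {(Dee, 20, Wes, 2011, 19, Vega), (Dee, 20, Wes, 2011, 8, Orion), (Dee, 23, Hal, 2021, 19, Vega), (Dee, 23, Hal, 2021, 8, Orion), (Dee, 39, Ivy, 2020, 19, Vega), (Dee, 39, Ivy, 2020, 8, Orion), (Fay, 31, Mo, 1995, 26, Zephyr), (Fay, 8, Dee, 2006, 26, Zephyr)}.
π[mname, bid, aid, title]: project onto (mname, bid, aid, title) → {(Dee, 26, 8, Zephyr), (Hal, 19, 23, Vega), (Hal, 8, 23, Orion), (Ivy, 19, 39, Vega), (Ivy, 8, 39, Orion), (Mo, 26, 31, Zephyr), (Wes, 19, 20, Vega), (Wes, 8, 20, Orion)}
Difference: {(Dee, 26, 8, Zephyr), (Hal, 19, 23, Vega), (Hal, 8, 23, Orion), (Ivy, 19, 39, Vega), (Ivy, 8, 39, Orion), (Mo, 26, 31, Zephyr), (Wes, 19, 20, Vega), (Wes, 8, 20, Orion)} with {(Fay, 3, 18, Orion), (Hal, 12, 33, Echo), (Uma, 6, 21, Delta), (Yan, 40, 19, Gamma)} → {(Dee, 26, 8, Zephyr), (Hal, 19, 23, Vega), (Hal, 8, 23, Orion), (Ivy, 19, 39, Vega), (Ivy, 8, 39, Orion), (Mo, 26, 31, Zephyr), (Wes, 19, 20, Vega), (Wes, 8, 20, Orion)}
π[bid, aid]: project onto (bid, aid) → {(19, 20), (19, 23), (19, 39), (26, 31), (26, 8), (8, 20), (8, 23), (8, 39)}

{(19, 20), (19, 23), (19, 39), (26, 31), (26, 8), (8, 20), (8, 23), (8, 39)}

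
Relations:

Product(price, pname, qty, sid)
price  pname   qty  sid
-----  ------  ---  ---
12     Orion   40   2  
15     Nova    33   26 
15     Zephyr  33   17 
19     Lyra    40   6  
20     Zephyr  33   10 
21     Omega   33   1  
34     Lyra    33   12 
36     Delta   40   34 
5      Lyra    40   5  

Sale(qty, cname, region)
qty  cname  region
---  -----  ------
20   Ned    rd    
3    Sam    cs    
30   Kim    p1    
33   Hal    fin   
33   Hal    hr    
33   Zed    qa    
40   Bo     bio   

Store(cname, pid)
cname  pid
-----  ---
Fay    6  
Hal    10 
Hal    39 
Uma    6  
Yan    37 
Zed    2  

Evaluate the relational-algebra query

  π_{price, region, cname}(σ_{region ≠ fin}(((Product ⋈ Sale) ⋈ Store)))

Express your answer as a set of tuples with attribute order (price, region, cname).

Product ⋈ Sale (natural join on qty): {(12, Orion, 40, 2, Bo, bio), (15, Nova, 33, 26, Hal, fin), (15, Nova, 33, 26, Hal, hr), (15, Nova, 33, 26, Zed, qa), (15, Zephyr, 33, 17, Hal, fin), (15, Zephyr, 33, 17, Hal, hr), (15, Zephyr, 33, 17, Zed, qa), (19, Lyra, 40, 6, Bo, bio), (20, Zephyr, 33, 10, Hal, fin), (20, Zephyr, 33, 10, Hal, hr), (20, Zephyr, 33, 10, Zed, qa), (21, Omega, 33, 1, Hal, fin), (21, Omega, 33, 1, Hal, hr), (21, Omega, 33, 1, Zed, qa), (34, Lyra, 33, 12, Hal, fin), (34, Lyra, 33, 12, Hal, hr), (34, Lyra, 33, 12, Zed, qa), (36, Delta, 40, 34, Bo, bio), (5, Lyra, 40, 5, Bo, bio)}
(Product ⋈ Sale) ⋈ Store (natural join on cname): {(15, Nova, 33, 26, Hal, fin, 10), (15, Nova, 33, 26, Hal, fin, 39), (15, Nova, 33, 26, Hal, hr, 10), (15, Nova, 33, 26, Hal, hr, 39), (15, Nova, 33, 26, Zed, qa, 2), (15, Zephyr, 33, 17, Hal, fin, 10), (15, Zephyr, 33, 17, Hal, fin, 39), (15, Zephyr, 33, 17, Hal, hr, 10), (15, Zephyr, 33, 17, Hal, hr, 39), (15, Zephyr, 33, 17, Zed, qa, 2), (20, Zephyr, 33, 10, Hal, fin, 10), (20, Zephyr, 33, 10, Hal, fin, 39), (20, Zephyr, 33, 10, Hal, hr, 10), (20, Zephyr, 33, 10, Hal, hr, 39), (20, Zephyr, 33, 10, Zed, qa, 2), (21, Omega, 33, 1, Hal, fin, 10), (21, Omega, 33, 1, Hal, fin, 39), (21, Omega, 33, 1, Hal, hr, 10), (21, Omega, 33, 1, Hal, hr, 39), (21, Omega, 33, 1, Zed, qa, 2), (34, Lyra, 33, 12, Hal, fin, 10), (34, Lyra, 33, 12, Hal, fin, 39), (34, Lyra, 33, 12, Hal, hr, 10), (34, Lyra, 33, 12, Hal, hr, 39), (34, Lyra, 33, 12, Zed, qa, 2)}
Filtering on region ≠ fin leaves {(15, Nova, 33, 26, Hal, hr, 10), (15, Nova, 33, 26, Hal, hr, 39), (15, Nova, 33, 26, Zed, qa, 2), (15, Zephyr, 33, 17, Hal, hr, 10), (15, Zephyr, 33, 17, Hal, hr, 39), (15, Zephyr, 33, 17, Zed, qa, 2), (20, Zephyr, 33, 10, Hal, hr, 10), (20, Zephyr, 33, 10, Hal, hr, 39), (20, Zephyr, 33, 10, Zed, qa, 2), (21, Omega, 33, 1, Hal, hr, 10), (21, Omega, 33, 1, Hal, hr, 39), (21, Omega, 33, 1, Zed, qa, 2), (34, Lyra, 33, 12, Hal, hr, 10), (34, Lyra, 33, 12, Hal, hr, 39), (34, Lyra, 33, 12, Zed, qa, 2)}.
π_{price, region, cname} gives {(15, hr, Hal), (15, qa, Zed), (20, hr, Hal), (20, qa, Zed), (21, hr, Hal), (21, qa, Zed), (34, hr, Hal), (34, qa, Zed)} (7 duplicate(s) eliminated).

{(15, hr, Hal), (15, qa, Zed), (20, hr, Hal), (20, qa, Zed), (21, hr, Hal), (21, qa, Zed), (34, hr, Hal), (34, qa, Zed)}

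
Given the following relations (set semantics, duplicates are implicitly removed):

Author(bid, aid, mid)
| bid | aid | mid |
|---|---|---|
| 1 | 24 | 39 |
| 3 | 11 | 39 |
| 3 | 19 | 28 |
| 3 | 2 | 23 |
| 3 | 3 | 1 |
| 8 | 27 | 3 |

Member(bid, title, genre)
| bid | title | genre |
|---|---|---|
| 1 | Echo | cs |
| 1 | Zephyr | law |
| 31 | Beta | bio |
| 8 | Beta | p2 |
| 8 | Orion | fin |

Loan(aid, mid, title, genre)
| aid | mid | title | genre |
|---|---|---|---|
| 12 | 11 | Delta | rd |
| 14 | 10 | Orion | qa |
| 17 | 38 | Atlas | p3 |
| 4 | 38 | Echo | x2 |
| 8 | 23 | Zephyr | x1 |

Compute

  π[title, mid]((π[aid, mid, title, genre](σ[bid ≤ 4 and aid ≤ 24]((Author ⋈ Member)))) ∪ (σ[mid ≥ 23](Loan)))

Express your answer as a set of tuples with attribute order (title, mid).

{(Atlas, 38), (Echo, 38), (Echo, 39), (Zephyr, 23), (Zephyr, 39)}

Natural join on bid: {(1, 24, 39, Echo, cs), (1, 24, 39, Zephyr, law), (8, 27, 3, Beta, p2), (8, 27, 3, Orion, fin)}
Selection bid ≤ 4 and aid ≤ 24: {(1, 24, 39, Echo, cs), (1, 24, 39, Zephyr, law)}
π[aid, mid, title, genre]: project onto (aid, mid, title, genre) → {(24, 39, Echo, cs), (24, 39, Zephyr, law)}
Selection mid ≥ 23: {(17, 38, Atlas, p3), (4, 38, Echo, x2), (8, 23, Zephyr, x1)}
Taking the union: {(17, 38, Atlas, p3), (24, 39, Echo, cs), (24, 39, Zephyr, law), (4, 38, Echo, x2), (8, 23, Zephyr, x1)}
π[title, mid]: project onto (title, mid) → {(Atlas, 38), (Echo, 38), (Echo, 39), (Zephyr, 23), (Zephyr, 39)}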